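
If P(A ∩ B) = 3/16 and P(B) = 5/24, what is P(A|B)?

P(A|B) = P(A ∩ B) / P(B)
= (3/16) / (5/24)
= 9/10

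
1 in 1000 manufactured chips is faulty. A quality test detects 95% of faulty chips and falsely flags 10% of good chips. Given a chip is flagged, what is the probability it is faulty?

Let D = the rare event, + = positive/flagged.
P(D) = 1/1000
P(+|D) = 95/100 = 19/20
P(+|D') = 10/100 = 1/10
P(+) = P(+|D)P(D) + P(+|D')P(D')
     = \frac{19}{20} × \frac{1}{1000} + \frac{1}{10} × \frac{999}{1000}
     = \frac{2017}{20000}
P(D|+) = P(+|D)P(D)/P(+) = \frac{19}{2017}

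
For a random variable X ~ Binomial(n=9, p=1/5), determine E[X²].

Using the identity E[X²] = Var(X) + (E[X])²:
E[X] = \frac{9}{5}
Var(X) = \frac{36}{25}
E[X²] = \frac{36}{25} + (\frac{9}{5})²
= \frac{117}{25}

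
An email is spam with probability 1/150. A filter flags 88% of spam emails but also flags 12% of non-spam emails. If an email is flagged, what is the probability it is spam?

Let D = the rare event, + = positive/flagged.
P(D) = 1/150
P(+|D) = 88/100 = 22/25
P(+|D') = 12/100 = 3/25
P(+) = P(+|D)P(D) + P(+|D')P(D')
     = \frac{22}{25} × \frac{1}{150} + \frac{3}{25} × \frac{149}{150}
     = \frac{469}{3750}
P(D|+) = P(+|D)P(D)/P(+) = \frac{22}{469}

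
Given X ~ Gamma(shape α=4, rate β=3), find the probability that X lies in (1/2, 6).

P(1/2 < X < 6) = ∫_{1/2}^{6} f(x) dx
where f(x) = \frac{27 x^{3} e^{- 3 x}}{2}
= - \frac{1153}{e^{18}} + \frac{67}{16 e^{\frac{3}{2}}}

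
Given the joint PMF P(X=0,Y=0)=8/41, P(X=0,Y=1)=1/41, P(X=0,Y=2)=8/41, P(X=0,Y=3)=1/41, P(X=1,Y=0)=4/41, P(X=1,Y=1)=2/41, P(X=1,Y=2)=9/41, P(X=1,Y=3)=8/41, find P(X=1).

P(X=1) = P(X=1,Y=0) + P(X=1,Y=1) + P(X=1,Y=2) + P(X=1,Y=3)
= 4/41 + 2/41 + 9/41 + 8/41
= 23/41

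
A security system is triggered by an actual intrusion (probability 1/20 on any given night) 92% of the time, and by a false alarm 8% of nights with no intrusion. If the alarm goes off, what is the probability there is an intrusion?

Let D = the rare event, + = positive/flagged.
P(D) = 1/20
P(+|D) = 92/100 = 23/25
P(+|D') = 8/100 = 2/25
P(+) = P(+|D)P(D) + P(+|D')P(D')
     = \frac{23}{25} × \frac{1}{20} + \frac{2}{25} × \frac{19}{20}
     = \frac{61}{500}
P(D|+) = P(+|D)P(D)/P(+) = \frac{23}{61}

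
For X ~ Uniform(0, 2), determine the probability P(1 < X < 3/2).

P(1 < X < 3/2) = ∫_{1}^{3/2} f(x) dx
where f(x) = \frac{1}{2}
= \frac{1}{4}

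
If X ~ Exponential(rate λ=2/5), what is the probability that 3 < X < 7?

P(3 < X < 7) = ∫_{3}^{7} f(x) dx
where f(x) = \frac{2 e^{- \frac{2 x}{5}}}{5}
= - \frac{1 - e^{\frac{8}{5}}}{e^{\frac{14}{5}}}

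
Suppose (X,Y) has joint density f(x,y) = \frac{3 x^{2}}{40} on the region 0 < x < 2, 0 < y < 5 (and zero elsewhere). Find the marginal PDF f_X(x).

f_X(x) = ∫_0^5 f(x,y) dy
= ∫_0^5 \frac{3 x^{2}}{40} dy
= \frac{3 x^{2}}{8} for 0 < x < 2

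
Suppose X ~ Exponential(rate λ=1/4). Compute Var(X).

For X ~ Exponential(rate λ=1/4):
Var(X) = 16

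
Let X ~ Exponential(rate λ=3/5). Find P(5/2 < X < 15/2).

P(5/2 < X < 15/2) = ∫_{5/2}^{15/2} f(x) dx
where f(x) = \frac{3 e^{- \frac{3 x}{5}}}{5}
= - \frac{1 - e^{3}}{e^{\frac{9}{2}}}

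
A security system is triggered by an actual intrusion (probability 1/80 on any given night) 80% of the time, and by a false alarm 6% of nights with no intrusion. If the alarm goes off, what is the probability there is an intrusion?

Let D = the rare event, + = positive/flagged.
P(D) = 1/80
P(+|D) = 80/100 = 4/5
P(+|D') = 6/100 = 3/50
P(+) = P(+|D)P(D) + P(+|D')P(D')
     = \frac{4}{5} × \frac{1}{80} + \frac{3}{50} × \frac{79}{80}
     = \frac{277}{4000}
P(D|+) = P(+|D)P(D)/P(+) = \frac{40}{277}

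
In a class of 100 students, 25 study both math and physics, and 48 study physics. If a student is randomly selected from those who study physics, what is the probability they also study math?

P(A ∩ B) = 25/100 = 1/4
P(B) = 48/100 = 12/25
P(A|B) = P(A ∩ B) / P(B) = (1/4) / (12/25) = 25/48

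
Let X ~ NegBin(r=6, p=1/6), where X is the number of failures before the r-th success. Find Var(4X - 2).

For X ~ NegBin(r=6, p=1/6), where X is the number of failures before the r-th success:
Var(X) = 180
Var(4X - 2) = (4)² × Var(X) = 16 × 180 = 2880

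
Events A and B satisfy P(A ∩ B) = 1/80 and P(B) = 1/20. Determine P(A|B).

P(A|B) = P(A ∩ B) / P(B)
= (1/80) / (1/20)
= 1/4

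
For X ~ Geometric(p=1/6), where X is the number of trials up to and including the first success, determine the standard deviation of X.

For X ~ Geometric(p=1/6), where X is the number of trials up to and including the first success:
Var(X) = 30
SD(X) = √(Var(X)) = √(30) = \sqrt{30}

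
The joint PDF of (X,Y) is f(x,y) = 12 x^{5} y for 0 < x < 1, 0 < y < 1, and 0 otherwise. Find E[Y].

E[Y] = ∫_0^1 ∫_0^1 y × f(x,y) dx dy
= \frac{2}{3}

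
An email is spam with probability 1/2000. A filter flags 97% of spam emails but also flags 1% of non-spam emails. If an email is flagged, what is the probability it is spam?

Let D = the rare event, + = positive/flagged.
P(D) = 1/2000
P(+|D) = 97/100
P(+|D') = 1/100
P(+) = P(+|D)P(D) + P(+|D')P(D')
     = \frac{97}{100} × \frac{1}{2000} + \frac{1}{100} × \frac{1999}{2000}
     = \frac{131}{12500}
P(D|+) = P(+|D)P(D)/P(+) = \frac{97}{2096}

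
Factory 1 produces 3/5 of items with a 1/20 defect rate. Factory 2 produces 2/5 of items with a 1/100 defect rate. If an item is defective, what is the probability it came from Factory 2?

Using Bayes' theorem:
P(F1) = 3/5, P(D|F1) = 1/20
P(F2) = 2/5, P(D|F2) = 1/100
P(D) = P(D|F1)P(F1) + P(D|F2)P(F2)
     = \frac{17}{500}
P(F2|D) = P(D|F2)P(F2) / P(D)
= \frac{2}{17}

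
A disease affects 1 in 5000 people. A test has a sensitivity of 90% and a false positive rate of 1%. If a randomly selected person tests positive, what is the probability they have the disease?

Let D = the rare event, + = positive/flagged.
P(D) = 1/5000
P(+|D) = 90/100 = 9/10
P(+|D') = 1/100
P(+) = P(+|D)P(D) + P(+|D')P(D')
     = \frac{9}{10} × \frac{1}{5000} + \frac{1}{100} × \frac{4999}{5000}
     = \frac{5089}{500000}
P(D|+) = P(+|D)P(D)/P(+) = \frac{90}{5089}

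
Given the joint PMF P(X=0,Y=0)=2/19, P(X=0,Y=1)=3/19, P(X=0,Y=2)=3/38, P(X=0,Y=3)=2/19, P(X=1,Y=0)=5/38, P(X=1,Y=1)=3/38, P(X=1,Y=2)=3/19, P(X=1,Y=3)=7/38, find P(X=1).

P(X=1) = P(X=1,Y=0) + P(X=1,Y=1) + P(X=1,Y=2) + P(X=1,Y=3)
= 5/38 + 3/38 + 3/19 + 7/38
= 21/38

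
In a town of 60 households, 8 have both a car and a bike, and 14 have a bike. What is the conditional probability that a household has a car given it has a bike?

P(A ∩ B) = 8/60 = 2/15
P(B) = 14/60 = 7/30
P(A|B) = P(A ∩ B) / P(B) = (2/15) / (7/30) = 4/7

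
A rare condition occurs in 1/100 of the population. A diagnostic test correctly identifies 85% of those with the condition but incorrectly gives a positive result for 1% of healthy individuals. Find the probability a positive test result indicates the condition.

Let D = the rare event, + = positive/flagged.
P(D) = 1/100
P(+|D) = 85/100 = 17/20
P(+|D') = 1/100
P(+) = P(+|D)P(D) + P(+|D')P(D')
     = \frac{17}{20} × \frac{1}{100} + \frac{1}{100} × \frac{99}{100}
     = \frac{23}{1250}
P(D|+) = P(+|D)P(D)/P(+) = \frac{85}{184}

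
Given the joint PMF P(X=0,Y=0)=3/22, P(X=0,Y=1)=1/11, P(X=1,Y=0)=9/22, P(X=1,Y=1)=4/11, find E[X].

First find marginal of X:
P(X=0) = 5/22
P(X=1) = 17/22
E[X] = 0 × 5/22 + 1 × 17/22 = 17/22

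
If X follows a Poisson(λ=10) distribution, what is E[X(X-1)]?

E[X(X-1)] = E[X² - X] = E[X²] - E[X]
E[X] = 10
E[X²] = Var(X) + (E[X])² = 10 + (10)² = 110
E[X(X-1)] = 110 - 10 = 100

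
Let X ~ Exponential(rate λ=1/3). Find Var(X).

For X ~ Exponential(rate λ=1/3):
Var(X) = 9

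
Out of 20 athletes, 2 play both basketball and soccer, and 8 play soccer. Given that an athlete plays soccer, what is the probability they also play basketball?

P(A ∩ B) = 2/20 = 1/10
P(B) = 8/20 = 2/5
P(A|B) = P(A ∩ B) / P(B) = (1/10) / (2/5) = 1/4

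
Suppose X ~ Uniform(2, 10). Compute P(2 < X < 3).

P(2 < X < 3) = ∫_{2}^{3} f(x) dx
where f(x) = \frac{1}{8}
= \frac{1}{8}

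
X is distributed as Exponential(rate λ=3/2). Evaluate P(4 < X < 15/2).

P(4 < X < 15/2) = ∫_{4}^{15/2} f(x) dx
where f(x) = \frac{3 e^{- \frac{3 x}{2}}}{2}
= - \frac{1}{e^{\frac{45}{4}}} + e^{-6}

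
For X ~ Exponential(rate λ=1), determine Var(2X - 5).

For X ~ Exponential(rate λ=1):
Var(X) = 1
Var(2X - 5) = (2)² × Var(X) = 4 × 1 = 4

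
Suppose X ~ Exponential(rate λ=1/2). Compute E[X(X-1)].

E[X(X-1)] = E[X² - X] = E[X²] - E[X]
E[X] = 2
E[X²] = Var(X) + (E[X])² = 4 + (2)² = 8
E[X(X-1)] = 8 - 2 = 6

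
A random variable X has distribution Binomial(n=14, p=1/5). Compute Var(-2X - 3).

For X ~ Binomial(n=14, p=1/5):
Var(X) = \frac{56}{25}
Var(-2X - 3) = (-2)² × Var(X) = 4 × \frac{56}{25} = \frac{224}{25}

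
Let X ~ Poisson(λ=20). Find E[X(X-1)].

E[X(X-1)] = E[X² - X] = E[X²] - E[X]
E[X] = 20
E[X²] = Var(X) + (E[X])² = 20 + (20)² = 420
E[X(X-1)] = 420 - 20 = 400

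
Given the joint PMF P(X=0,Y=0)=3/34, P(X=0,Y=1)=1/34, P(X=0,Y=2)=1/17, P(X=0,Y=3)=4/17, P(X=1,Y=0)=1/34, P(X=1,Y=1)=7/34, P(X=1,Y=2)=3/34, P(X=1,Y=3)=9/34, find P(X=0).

P(X=0) = P(X=0,Y=0) + P(X=0,Y=1) + P(X=0,Y=2) + P(X=0,Y=3)
= 3/34 + 1/34 + 1/17 + 4/17
= 7/17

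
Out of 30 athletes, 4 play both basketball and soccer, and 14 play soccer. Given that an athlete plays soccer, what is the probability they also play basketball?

P(A ∩ B) = 4/30 = 2/15
P(B) = 14/30 = 7/15
P(A|B) = P(A ∩ B) / P(B) = (2/15) / (7/15) = 2/7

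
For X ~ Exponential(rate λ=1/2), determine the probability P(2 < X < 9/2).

P(2 < X < 9/2) = ∫_{2}^{9/2} f(x) dx
where f(x) = \frac{e^{- \frac{x}{2}}}{2}
= - \frac{1}{e^{\frac{9}{4}}} + e^{-1}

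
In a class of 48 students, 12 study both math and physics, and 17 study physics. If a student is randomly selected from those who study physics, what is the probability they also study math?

P(A ∩ B) = 12/48 = 1/4
P(B) = 17/48
P(A|B) = P(A ∩ B) / P(B) = (1/4) / (17/48) = 12/17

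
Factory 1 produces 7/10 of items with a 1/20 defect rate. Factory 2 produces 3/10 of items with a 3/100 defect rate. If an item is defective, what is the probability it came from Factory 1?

Using Bayes' theorem:
P(F1) = 7/10, P(D|F1) = 1/20
P(F2) = 3/10, P(D|F2) = 3/100
P(D) = P(D|F1)P(F1) + P(D|F2)P(F2)
     = \frac{11}{250}
P(F1|D) = P(D|F1)P(F1) / P(D)
= \frac{35}{44}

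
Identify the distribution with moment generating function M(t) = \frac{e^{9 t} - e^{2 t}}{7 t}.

The MGF M(t) = \frac{e^{9 t} - e^{2 t}}{7 t} is the standard form for the Uniform distribution.
Comparing with the known MGF formula identifies: Uniform(2, 9)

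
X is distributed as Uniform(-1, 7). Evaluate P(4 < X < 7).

P(4 < X < 7) = ∫_{4}^{7} f(x) dx
where f(x) = \frac{1}{8}
= \frac{3}{8}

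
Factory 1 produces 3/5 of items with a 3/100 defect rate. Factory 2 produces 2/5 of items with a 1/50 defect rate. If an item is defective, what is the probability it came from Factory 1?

Using Bayes' theorem:
P(F1) = 3/5, P(D|F1) = 3/100
P(F2) = 2/5, P(D|F2) = 1/50
P(D) = P(D|F1)P(F1) + P(D|F2)P(F2)
     = \frac{13}{500}
P(F1|D) = P(D|F1)P(F1) / P(D)
= \frac{9}{13}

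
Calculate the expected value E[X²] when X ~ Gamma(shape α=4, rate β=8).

Using the identity E[X²] = Var(X) + (E[X])²:
E[X] = \frac{1}{2}
Var(X) = \frac{1}{16}
E[X²] = \frac{1}{16} + (\frac{1}{2})²
= \frac{5}{16}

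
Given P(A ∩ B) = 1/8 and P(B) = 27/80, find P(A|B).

P(A|B) = P(A ∩ B) / P(B)
= (1/8) / (27/80)
= 10/27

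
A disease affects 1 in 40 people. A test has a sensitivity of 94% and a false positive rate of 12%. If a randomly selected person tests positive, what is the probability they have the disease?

Let D = the rare event, + = positive/flagged.
P(D) = 1/40
P(+|D) = 94/100 = 47/50
P(+|D') = 12/100 = 3/25
P(+) = P(+|D)P(D) + P(+|D')P(D')
     = \frac{47}{50} × \frac{1}{40} + \frac{3}{25} × \frac{39}{40}
     = \frac{281}{2000}
P(D|+) = P(+|D)P(D)/P(+) = \frac{47}{281}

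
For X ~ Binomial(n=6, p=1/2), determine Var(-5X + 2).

For X ~ Binomial(n=6, p=1/2):
Var(X) = \frac{3}{2}
Var(-5X + 2) = (-5)² × Var(X) = 25 × \frac{3}{2} = \frac{75}{2}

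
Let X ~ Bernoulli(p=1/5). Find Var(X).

For X ~ Bernoulli(p=1/5):
Var(X) = \frac{4}{25}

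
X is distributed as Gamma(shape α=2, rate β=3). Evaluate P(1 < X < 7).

P(1 < X < 7) = ∫_{1}^{7} f(x) dx
where f(x) = 9 x e^{- 3 x}
= \frac{2 \left(-11 + 2 e^{18}\right)}{e^{21}}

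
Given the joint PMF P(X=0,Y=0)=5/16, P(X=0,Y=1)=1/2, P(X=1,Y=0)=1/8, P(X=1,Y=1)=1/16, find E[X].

First find marginal of X:
P(X=0) = 13/16
P(X=1) = 3/16
E[X] = 0 × 13/16 + 1 × 3/16 = 3/16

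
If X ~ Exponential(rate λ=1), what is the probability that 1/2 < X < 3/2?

P(1/2 < X < 3/2) = ∫_{1/2}^{3/2} f(x) dx
where f(x) = e^{- x}
= - \frac{1 - e}{e^{\frac{3}{2}}}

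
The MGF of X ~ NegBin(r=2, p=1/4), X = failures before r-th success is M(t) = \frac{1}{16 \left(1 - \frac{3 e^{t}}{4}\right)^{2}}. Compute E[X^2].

To find E[X^2], compute M^(2)(0):
M^(1)(t) = \frac{3 e^{t}}{32 \left(1 - \frac{3 e^{t}}{4}\right)^{3}}
M^(2)(t) = \frac{3 e^{t}}{32 \left(1 - \frac{3 e^{t}}{4}\right)^{3}} + \frac{27 e^{2 t}}{128 \left(1 - \frac{3 e^{t}}{4}\right)^{4}}
M^(2)(0) = 60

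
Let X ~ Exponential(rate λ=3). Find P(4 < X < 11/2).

P(4 < X < 11/2) = ∫_{4}^{11/2} f(x) dx
where f(x) = 3 e^{- 3 x}
= - \frac{1}{e^{\frac{33}{2}}} + e^{-12}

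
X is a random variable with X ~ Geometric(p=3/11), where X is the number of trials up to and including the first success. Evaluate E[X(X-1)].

E[X(X-1)] = E[X² - X] = E[X²] - E[X]
E[X] = \frac{11}{3}
E[X²] = Var(X) + (E[X])² = \frac{88}{9} + (\frac{11}{3})² = \frac{209}{9}
E[X(X-1)] = \frac{209}{9} - \frac{11}{3} = \frac{176}{9}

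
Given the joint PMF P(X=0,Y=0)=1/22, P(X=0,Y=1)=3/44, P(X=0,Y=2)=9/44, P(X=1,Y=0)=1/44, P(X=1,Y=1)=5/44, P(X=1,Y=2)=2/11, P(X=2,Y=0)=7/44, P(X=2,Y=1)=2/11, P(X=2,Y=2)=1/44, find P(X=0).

P(X=0) = P(X=0,Y=0) + P(X=0,Y=1) + P(X=0,Y=2)
= 1/22 + 3/44 + 9/44
= 7/22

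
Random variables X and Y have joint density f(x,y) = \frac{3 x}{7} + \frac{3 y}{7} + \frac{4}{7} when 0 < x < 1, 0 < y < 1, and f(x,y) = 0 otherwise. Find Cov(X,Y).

E[XY] = ∫∫ xy × f(x,y) dx dy = \frac{2}{7}
E[X] = \frac{15}{28}
E[Y] = \frac{15}{28}
Cov(X,Y) = E[XY] - E[X]E[Y] = - \frac{1}{784}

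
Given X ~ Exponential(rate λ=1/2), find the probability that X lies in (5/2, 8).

P(5/2 < X < 8) = ∫_{5/2}^{8} f(x) dx
where f(x) = \frac{e^{- \frac{x}{2}}}{2}
= - \frac{1}{e^{4}} + e^{- \frac{5}{4}}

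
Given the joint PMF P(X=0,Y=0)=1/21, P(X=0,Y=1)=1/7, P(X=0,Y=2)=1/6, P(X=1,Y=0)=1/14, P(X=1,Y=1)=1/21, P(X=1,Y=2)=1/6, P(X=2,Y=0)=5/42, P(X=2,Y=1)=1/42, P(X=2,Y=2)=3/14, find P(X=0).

P(X=0) = P(X=0,Y=0) + P(X=0,Y=1) + P(X=0,Y=2)
= 1/21 + 1/7 + 1/6
= 5/14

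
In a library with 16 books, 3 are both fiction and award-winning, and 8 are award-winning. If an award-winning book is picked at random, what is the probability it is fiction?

P(A ∩ B) = 3/16
P(B) = 8/16 = 1/2
P(A|B) = P(A ∩ B) / P(B) = (3/16) / (1/2) = 3/8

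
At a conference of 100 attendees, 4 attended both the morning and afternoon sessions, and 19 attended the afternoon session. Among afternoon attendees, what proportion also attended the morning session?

P(A ∩ B) = 4/100 = 1/25
P(B) = 19/100
P(A|B) = P(A ∩ B) / P(B) = (1/25) / (19/100) = 4/19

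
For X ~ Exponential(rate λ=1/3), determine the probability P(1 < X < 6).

P(1 < X < 6) = ∫_{1}^{6} f(x) dx
where f(x) = \frac{e^{- \frac{x}{3}}}{3}
= - \frac{1}{e^{2}} + e^{- \frac{1}{3}}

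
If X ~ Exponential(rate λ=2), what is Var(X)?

For X ~ Exponential(rate λ=2):
Var(X) = \frac{1}{4}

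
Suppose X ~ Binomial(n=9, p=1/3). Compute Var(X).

For X ~ Binomial(n=9, p=1/3):
Var(X) = 2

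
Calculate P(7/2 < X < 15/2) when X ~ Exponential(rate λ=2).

P(7/2 < X < 15/2) = ∫_{7/2}^{15/2} f(x) dx
where f(x) = 2 e^{- 2 x}
= - \frac{1 - e^{8}}{e^{15}}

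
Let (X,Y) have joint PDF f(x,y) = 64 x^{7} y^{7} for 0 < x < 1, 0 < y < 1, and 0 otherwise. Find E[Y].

E[Y] = ∫_0^1 ∫_0^1 y × f(x,y) dx dy
= \frac{8}{9}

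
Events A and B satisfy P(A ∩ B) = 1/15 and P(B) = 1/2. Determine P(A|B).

P(A|B) = P(A ∩ B) / P(B)
= (1/15) / (1/2)
= 2/15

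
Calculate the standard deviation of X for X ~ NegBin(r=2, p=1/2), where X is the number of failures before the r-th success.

For X ~ NegBin(r=2, p=1/2), where X is the number of failures before the r-th success:
Var(X) = 4
SD(X) = √(Var(X)) = √(4) = 2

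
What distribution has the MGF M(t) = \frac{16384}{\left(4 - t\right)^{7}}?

The MGF M(t) = \frac{16384}{\left(4 - t\right)^{7}} is the standard form for the Gamma distribution.
Comparing with the known MGF formula identifies: Gamma(shape α=7, rate β=4)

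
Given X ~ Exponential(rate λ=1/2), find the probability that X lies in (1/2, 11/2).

P(1/2 < X < 11/2) = ∫_{1/2}^{11/2} f(x) dx
where f(x) = \frac{e^{- \frac{x}{2}}}{2}
= - \frac{1 - e^{\frac{5}{2}}}{e^{\frac{11}{4}}}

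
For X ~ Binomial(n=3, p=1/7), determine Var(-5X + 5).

For X ~ Binomial(n=3, p=1/7):
Var(X) = \frac{18}{49}
Var(-5X + 5) = (-5)² × Var(X) = 25 × \frac{18}{49} = \frac{450}{49}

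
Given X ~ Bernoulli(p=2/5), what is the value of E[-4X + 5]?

For X ~ Bernoulli(p=2/5):
E[X] = \frac{2}{5}
E[-4X + 5] = -4 × E[X] + 5 = \frac{17}{5}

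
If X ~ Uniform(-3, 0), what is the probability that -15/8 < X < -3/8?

P(-15/8 < X < -3/8) = ∫_{-15/8}^{-3/8} f(x) dx
where f(x) = \frac{1}{3}
= \frac{1}{2}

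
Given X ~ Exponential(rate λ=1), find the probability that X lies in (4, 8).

P(4 < X < 8) = ∫_{4}^{8} f(x) dx
where f(x) = e^{- x}
= - \frac{1 - e^{4}}{e^{8}}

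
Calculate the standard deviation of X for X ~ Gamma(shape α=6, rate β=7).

For X ~ Gamma(shape α=6, rate β=7):
Var(X) = \frac{6}{49}
SD(X) = √(Var(X)) = √(\frac{6}{49}) = \frac{\sqrt{6}}{7}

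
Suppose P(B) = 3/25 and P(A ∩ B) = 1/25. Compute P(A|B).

P(A|B) = P(A ∩ B) / P(B)
= (1/25) / (3/25)
= 1/3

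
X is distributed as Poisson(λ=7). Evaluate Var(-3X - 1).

For X ~ Poisson(λ=7):
Var(X) = 7
Var(-3X - 1) = (-3)² × Var(X) = 9 × 7 = 63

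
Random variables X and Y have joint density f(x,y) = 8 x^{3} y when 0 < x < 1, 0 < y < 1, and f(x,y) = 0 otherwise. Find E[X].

E[X] = ∫_0^1 ∫_0^1 x × f(x,y) dy dx
= ∫_0^1 ∫_0^1 x × (8 x^{3} y) dy dx
= \frac{4}{5}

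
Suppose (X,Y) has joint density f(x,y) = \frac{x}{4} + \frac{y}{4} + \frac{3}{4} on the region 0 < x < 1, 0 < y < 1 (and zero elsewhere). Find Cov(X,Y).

E[XY] = ∫∫ xy × f(x,y) dx dy = \frac{13}{48}
E[X] = \frac{25}{48}
E[Y] = \frac{25}{48}
Cov(X,Y) = E[XY] - E[X]E[Y] = - \frac{1}{2304}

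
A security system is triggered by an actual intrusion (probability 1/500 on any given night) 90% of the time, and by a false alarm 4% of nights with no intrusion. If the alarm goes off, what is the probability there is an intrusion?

Let D = the rare event, + = positive/flagged.
P(D) = 1/500
P(+|D) = 90/100 = 9/10
P(+|D') = 4/100 = 1/25
P(+) = P(+|D)P(D) + P(+|D')P(D')
     = \frac{9}{10} × \frac{1}{500} + \frac{1}{25} × \frac{499}{500}
     = \frac{1043}{25000}
P(D|+) = P(+|D)P(D)/P(+) = \frac{45}{1043}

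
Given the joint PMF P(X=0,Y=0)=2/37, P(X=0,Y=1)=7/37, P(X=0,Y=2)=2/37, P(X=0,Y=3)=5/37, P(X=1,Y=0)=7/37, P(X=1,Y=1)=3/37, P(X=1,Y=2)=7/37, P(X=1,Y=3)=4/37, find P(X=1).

P(X=1) = P(X=1,Y=0) + P(X=1,Y=1) + P(X=1,Y=2) + P(X=1,Y=3)
= 7/37 + 3/37 + 7/37 + 4/37
= 21/37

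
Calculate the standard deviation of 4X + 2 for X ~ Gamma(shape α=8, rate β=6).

For X ~ Gamma(shape α=8, rate β=6):
Var(X) = \frac{2}{9}
SD(X) = √(Var(X)) = √(\frac{2}{9}) = \frac{\sqrt{2}}{3}
SD(4X + 2) = |4| × SD(X) = 4 × \frac{\sqrt{2}}{3} = \frac{4 \sqrt{2}}{3}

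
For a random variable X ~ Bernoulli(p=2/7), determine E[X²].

Using the identity E[X²] = Var(X) + (E[X])²:
E[X] = \frac{2}{7}
Var(X) = \frac{10}{49}
E[X²] = \frac{10}{49} + (\frac{2}{7})²
= \frac{2}{7}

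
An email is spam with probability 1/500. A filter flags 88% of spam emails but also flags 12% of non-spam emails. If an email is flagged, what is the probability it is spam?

Let D = the rare event, + = positive/flagged.
P(D) = 1/500
P(+|D) = 88/100 = 22/25
P(+|D') = 12/100 = 3/25
P(+) = P(+|D)P(D) + P(+|D')P(D')
     = \frac{22}{25} × \frac{1}{500} + \frac{3}{25} × \frac{499}{500}
     = \frac{1519}{12500}
P(D|+) = P(+|D)P(D)/P(+) = \frac{22}{1519}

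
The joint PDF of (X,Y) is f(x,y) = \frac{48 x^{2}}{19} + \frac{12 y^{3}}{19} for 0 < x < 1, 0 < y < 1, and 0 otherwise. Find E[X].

E[X] = ∫_0^1 ∫_0^1 x × f(x,y) dy dx
= ∫_0^1 ∫_0^1 x × (\frac{48 x^{2}}{19} + \frac{12 y^{3}}{19}) dy dx
= \frac{27}{38}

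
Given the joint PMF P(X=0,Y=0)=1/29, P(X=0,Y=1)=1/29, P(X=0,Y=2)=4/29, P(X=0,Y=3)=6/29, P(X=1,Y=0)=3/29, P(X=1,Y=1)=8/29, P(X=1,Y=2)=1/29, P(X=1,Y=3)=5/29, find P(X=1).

P(X=1) = P(X=1,Y=0) + P(X=1,Y=1) + P(X=1,Y=2) + P(X=1,Y=3)
= 3/29 + 8/29 + 1/29 + 5/29
= 17/29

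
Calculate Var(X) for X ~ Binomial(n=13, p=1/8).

For X ~ Binomial(n=13, p=1/8):
Var(X) = \frac{91}{64}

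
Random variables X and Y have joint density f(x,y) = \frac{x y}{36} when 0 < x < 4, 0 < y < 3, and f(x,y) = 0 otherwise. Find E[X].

f_X(x) = ∫_0^3 \frac{x y}{36} dy = \frac{x}{8}
E[X] = ∫_0^4 x × (\frac{x}{8}) dx = \frac{8}{3}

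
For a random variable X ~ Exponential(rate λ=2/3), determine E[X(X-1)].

E[X(X-1)] = E[X² - X] = E[X²] - E[X]
E[X] = \frac{3}{2}
E[X²] = Var(X) + (E[X])² = \frac{9}{4} + (\frac{3}{2})² = \frac{9}{2}
E[X(X-1)] = \frac{9}{2} - \frac{3}{2} = 3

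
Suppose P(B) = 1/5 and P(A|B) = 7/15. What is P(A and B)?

By definition, P(A|B) = P(A ∩ B) / P(B)
So P(A ∩ B) = P(A|B) × P(B)
= 7/15 × 1/5
= 7/75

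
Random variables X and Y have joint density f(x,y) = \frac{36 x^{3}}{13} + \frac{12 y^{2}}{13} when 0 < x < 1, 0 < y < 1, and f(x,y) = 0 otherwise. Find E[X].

E[X] = ∫_0^1 ∫_0^1 x × f(x,y) dy dx
= ∫_0^1 ∫_0^1 x × (\frac{36 x^{3}}{13} + \frac{12 y^{2}}{13}) dy dx
= \frac{46}{65}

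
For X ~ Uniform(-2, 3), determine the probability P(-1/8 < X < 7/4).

P(-1/8 < X < 7/4) = ∫_{-1/8}^{7/4} f(x) dx
where f(x) = \frac{1}{5}
= \frac{3}{8}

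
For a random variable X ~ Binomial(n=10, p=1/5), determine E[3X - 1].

For X ~ Binomial(n=10, p=1/5):
E[X] = 2
E[3X - 1] = 3 × E[X] - 1 = 5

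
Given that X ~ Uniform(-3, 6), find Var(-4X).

For X ~ Uniform(-3, 6):
Var(X) = \frac{27}{4}
Var(-4X) = (-4)² × Var(X) = 16 × \frac{27}{4} = 108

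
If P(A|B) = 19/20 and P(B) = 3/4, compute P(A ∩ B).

By definition, P(A|B) = P(A ∩ B) / P(B)
So P(A ∩ B) = P(A|B) × P(B)
= 19/20 × 3/4
= 57/80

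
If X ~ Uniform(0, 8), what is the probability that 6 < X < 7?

P(6 < X < 7) = ∫_{6}^{7} f(x) dx
where f(x) = \frac{1}{8}
= \frac{1}{8}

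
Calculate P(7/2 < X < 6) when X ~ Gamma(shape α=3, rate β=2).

P(7/2 < X < 6) = ∫_{7/2}^{6} f(x) dx
where f(x) = 4 x^{2} e^{- 2 x}
= \frac{5 \left(-34 + 13 e^{5}\right)}{2 e^{12}}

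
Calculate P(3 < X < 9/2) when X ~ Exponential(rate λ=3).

P(3 < X < 9/2) = ∫_{3}^{9/2} f(x) dx
where f(x) = 3 e^{- 3 x}
= - \frac{1}{e^{\frac{27}{2}}} + e^{-9}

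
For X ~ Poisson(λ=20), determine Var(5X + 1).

For X ~ Poisson(λ=20):
Var(X) = 20
Var(5X + 1) = (5)² × Var(X) = 25 × 20 = 500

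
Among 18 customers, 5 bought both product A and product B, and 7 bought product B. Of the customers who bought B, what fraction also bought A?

P(A ∩ B) = 5/18
P(B) = 7/18
P(A|B) = P(A ∩ B) / P(B) = (5/18) / (7/18) = 5/7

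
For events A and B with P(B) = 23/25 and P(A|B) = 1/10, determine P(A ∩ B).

By definition, P(A|B) = P(A ∩ B) / P(B)
So P(A ∩ B) = P(A|B) × P(B)
= 1/10 × 23/25
= 23/250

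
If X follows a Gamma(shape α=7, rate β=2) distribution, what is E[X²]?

Using the identity E[X²] = Var(X) + (E[X])²:
E[X] = \frac{7}{2}
Var(X) = \frac{7}{4}
E[X²] = \frac{7}{4} + (\frac{7}{2})²
= 14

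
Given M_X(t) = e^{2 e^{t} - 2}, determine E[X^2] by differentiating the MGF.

To find E[X^2], compute M^(2)(0):
M^(1)(t) = 2 e^{t} e^{2 e^{t} - 2}
M^(2)(t) = 4 e^{2 t} e^{2 e^{t} - 2} + 2 e^{t} e^{2 e^{t} - 2}
M^(2)(0) = 6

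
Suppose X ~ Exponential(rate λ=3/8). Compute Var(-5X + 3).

For X ~ Exponential(rate λ=3/8):
Var(X) = \frac{64}{9}
Var(-5X + 3) = (-5)² × Var(X) = 25 × \frac{64}{9} = \frac{1600}{9}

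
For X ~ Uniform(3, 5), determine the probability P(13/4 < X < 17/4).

P(13/4 < X < 17/4) = ∫_{13/4}^{17/4} f(x) dx
where f(x) = \frac{1}{2}
= \frac{1}{2}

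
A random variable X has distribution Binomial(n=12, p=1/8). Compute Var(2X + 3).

For X ~ Binomial(n=12, p=1/8):
Var(X) = \frac{21}{16}
Var(2X + 3) = (2)² × Var(X) = 4 × \frac{21}{16} = \frac{21}{4}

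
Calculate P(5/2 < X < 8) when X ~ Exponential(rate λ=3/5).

P(5/2 < X < 8) = ∫_{5/2}^{8} f(x) dx
where f(x) = \frac{3 e^{- \frac{3 x}{5}}}{5}
= - \frac{1}{e^{\frac{24}{5}}} + e^{- \frac{3}{2}}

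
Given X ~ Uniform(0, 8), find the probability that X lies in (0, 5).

P(0 < X < 5) = ∫_{0}^{5} f(x) dx
where f(x) = \frac{1}{8}
= \frac{5}{8}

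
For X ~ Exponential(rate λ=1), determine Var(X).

For X ~ Exponential(rate λ=1):
Var(X) = 1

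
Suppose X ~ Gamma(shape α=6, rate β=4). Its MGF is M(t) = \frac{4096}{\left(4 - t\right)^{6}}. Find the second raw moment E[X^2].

To find E[X^2], compute M^(2)(0):
M^(1)(t) = \frac{24576}{\left(4 - t\right)^{7}}
M^(2)(t) = \frac{172032}{\left(4 - t\right)^{8}}
M^(2)(0) = \frac{21}{8}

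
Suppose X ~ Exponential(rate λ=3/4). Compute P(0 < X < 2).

P(0 < X < 2) = ∫_{0}^{2} f(x) dx
where f(x) = \frac{3 e^{- \frac{3 x}{4}}}{4}
= 1 - e^{- \frac{3}{2}}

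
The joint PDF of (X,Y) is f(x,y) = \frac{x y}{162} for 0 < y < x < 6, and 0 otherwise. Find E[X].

f_X(x) = ∫_0^x \frac{x y}{162} dy = \frac{x^{3}}{324}
E[X] = ∫_0^6 x × (\frac{x^{3}}{324}) dx = \frac{24}{5}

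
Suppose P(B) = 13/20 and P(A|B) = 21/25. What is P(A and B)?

By definition, P(A|B) = P(A ∩ B) / P(B)
So P(A ∩ B) = P(A|B) × P(B)
= 21/25 × 13/20
= 273/500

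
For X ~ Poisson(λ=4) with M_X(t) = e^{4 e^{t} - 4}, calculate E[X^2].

To find E[X^2], compute M^(2)(0):
M^(1)(t) = 4 e^{t} e^{4 e^{t} - 4}
M^(2)(t) = 16 e^{2 t} e^{4 e^{t} - 4} + 4 e^{t} e^{4 e^{t} - 4}
M^(2)(0) = 20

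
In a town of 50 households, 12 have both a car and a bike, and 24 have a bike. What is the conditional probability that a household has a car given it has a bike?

P(A ∩ B) = 12/50 = 6/25
P(B) = 24/50 = 12/25
P(A|B) = P(A ∩ B) / P(B) = (6/25) / (12/25) = 1/2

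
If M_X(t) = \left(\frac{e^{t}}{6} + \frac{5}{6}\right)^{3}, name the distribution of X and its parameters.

The MGF M(t) = \left(\frac{e^{t}}{6} + \frac{5}{6}\right)^{3} is the standard form for the Binomial distribution.
Comparing with the known MGF formula identifies: Binomial(n=3, p=1/6)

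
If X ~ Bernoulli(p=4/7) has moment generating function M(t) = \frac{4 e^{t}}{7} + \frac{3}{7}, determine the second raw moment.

To find E[X^2], compute M^(2)(0):
M^(1)(t) = \frac{4 e^{t}}{7}
M^(2)(t) = \frac{4 e^{t}}{7}
M^(2)(0) = \frac{4}{7}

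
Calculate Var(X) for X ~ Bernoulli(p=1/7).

For X ~ Bernoulli(p=1/7):
Var(X) = \frac{6}{49}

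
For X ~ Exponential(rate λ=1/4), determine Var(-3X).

For X ~ Exponential(rate λ=1/4):
Var(X) = 16
Var(-3X) = (-3)² × Var(X) = 9 × 16 = 144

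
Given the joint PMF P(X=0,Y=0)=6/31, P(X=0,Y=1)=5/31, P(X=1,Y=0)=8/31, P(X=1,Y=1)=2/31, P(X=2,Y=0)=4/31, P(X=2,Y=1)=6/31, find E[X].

First find marginal of X:
P(X=0) = 11/31
P(X=1) = 10/31
P(X=2) = 10/31
E[X] = 0 × 11/31 + 1 × 10/31 + 2 × 10/31 = 30/31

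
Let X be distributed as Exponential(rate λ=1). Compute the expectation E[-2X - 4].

For X ~ Exponential(rate λ=1):
E[X] = 1
E[-2X - 4] = -2 × E[X] - 4 = -6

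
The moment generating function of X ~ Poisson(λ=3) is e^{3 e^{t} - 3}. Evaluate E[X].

To find E[X], compute M^(1)(0):
M^(1)(t) = 3 e^{t} e^{3 e^{t} - 3}
M^(1)(0) = 3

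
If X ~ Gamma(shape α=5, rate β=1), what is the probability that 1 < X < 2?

P(1 < X < 2) = ∫_{1}^{2} f(x) dx
where f(x) = \frac{x^{4} e^{- x}}{24}
= \frac{-168 + 65 e}{24 e^{2}}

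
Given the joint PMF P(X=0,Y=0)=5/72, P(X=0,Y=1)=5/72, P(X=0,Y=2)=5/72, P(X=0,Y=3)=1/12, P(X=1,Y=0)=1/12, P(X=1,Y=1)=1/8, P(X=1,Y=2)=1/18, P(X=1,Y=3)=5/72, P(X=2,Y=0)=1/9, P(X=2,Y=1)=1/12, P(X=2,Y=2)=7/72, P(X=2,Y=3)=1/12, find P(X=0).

P(X=0) = P(X=0,Y=0) + P(X=0,Y=1) + P(X=0,Y=2) + P(X=0,Y=3)
= 5/72 + 5/72 + 5/72 + 1/12
= 7/24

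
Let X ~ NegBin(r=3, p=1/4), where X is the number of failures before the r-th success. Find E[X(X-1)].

E[X(X-1)] = E[X² - X] = E[X²] - E[X]
E[X] = 9
E[X²] = Var(X) + (E[X])² = 36 + (9)² = 117
E[X(X-1)] = 117 - 9 = 108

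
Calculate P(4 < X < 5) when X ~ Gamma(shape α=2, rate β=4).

P(4 < X < 5) = ∫_{4}^{5} f(x) dx
where f(x) = 16 x e^{- 4 x}
= \frac{-21 + 17 e^{4}}{e^{20}}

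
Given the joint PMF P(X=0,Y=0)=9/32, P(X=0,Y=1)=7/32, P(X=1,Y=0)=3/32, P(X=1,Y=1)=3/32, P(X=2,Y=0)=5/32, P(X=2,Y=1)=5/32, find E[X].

First find marginal of X:
P(X=0) = 1/2
P(X=1) = 3/16
P(X=2) = 5/16
E[X] = 0 × 1/2 + 1 × 3/16 + 2 × 5/16 = 13/16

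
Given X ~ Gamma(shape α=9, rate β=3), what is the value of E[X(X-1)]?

E[X(X-1)] = E[X² - X] = E[X²] - E[X]
E[X] = 3
E[X²] = Var(X) + (E[X])² = 1 + (3)² = 10
E[X(X-1)] = 10 - 3 = 7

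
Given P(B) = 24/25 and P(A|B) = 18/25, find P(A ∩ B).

By definition, P(A|B) = P(A ∩ B) / P(B)
So P(A ∩ B) = P(A|B) × P(B)
= 18/25 × 24/25
= 432/625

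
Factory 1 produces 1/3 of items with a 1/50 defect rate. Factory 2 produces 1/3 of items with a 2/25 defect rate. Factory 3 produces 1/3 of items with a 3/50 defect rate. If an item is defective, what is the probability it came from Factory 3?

Using Bayes' theorem:
P(F1) = 1/3, P(D|F1) = 1/50
P(F2) = 1/3, P(D|F2) = 2/25
P(F3) = 1/3, P(D|F3) = 3/50
P(D) = P(D|F1)P(F1) + P(D|F2)P(F2) + P(D|F3)P(F3)
     = \frac{4}{75}
P(F3|D) = P(D|F3)P(F3) / P(D)
= \frac{3}{8}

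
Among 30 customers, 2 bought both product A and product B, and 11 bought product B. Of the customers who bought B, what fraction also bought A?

P(A ∩ B) = 2/30 = 1/15
P(B) = 11/30
P(A|B) = P(A ∩ B) / P(B) = (1/15) / (11/30) = 2/11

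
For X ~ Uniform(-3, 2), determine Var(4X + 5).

For X ~ Uniform(-3, 2):
Var(X) = \frac{25}{12}
Var(4X + 5) = (4)² × Var(X) = 16 × \frac{25}{12} = \frac{100}{3}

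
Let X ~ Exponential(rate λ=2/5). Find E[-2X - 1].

For X ~ Exponential(rate λ=2/5):
E[X] = \frac{5}{2}
E[-2X - 1] = -2 × E[X] - 1 = -6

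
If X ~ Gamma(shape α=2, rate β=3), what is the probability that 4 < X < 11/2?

P(4 < X < 11/2) = ∫_{4}^{11/2} f(x) dx
where f(x) = 9 x e^{- 3 x}
= - \frac{35}{2 e^{\frac{33}{2}}} + \frac{13}{e^{12}}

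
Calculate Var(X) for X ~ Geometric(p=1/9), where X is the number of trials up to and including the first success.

For X ~ Geometric(p=1/9), where X is the number of trials up to and including the first success:
Var(X) = 72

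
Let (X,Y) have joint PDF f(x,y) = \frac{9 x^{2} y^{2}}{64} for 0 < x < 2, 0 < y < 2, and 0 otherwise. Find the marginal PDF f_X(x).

f_X(x) = ∫_0^2 f(x,y) dy
= ∫_0^2 \frac{9 x^{2} y^{2}}{64} dy
= \frac{3 x^{2}}{8} for 0 < x < 2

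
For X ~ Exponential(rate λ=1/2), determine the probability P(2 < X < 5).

P(2 < X < 5) = ∫_{2}^{5} f(x) dx
where f(x) = \frac{e^{- \frac{x}{2}}}{2}
= - \frac{1}{e^{\frac{5}{2}}} + e^{-1}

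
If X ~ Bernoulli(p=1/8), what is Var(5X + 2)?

For X ~ Bernoulli(p=1/8):
Var(X) = \frac{7}{64}
Var(5X + 2) = (5)² × Var(X) = 25 × \frac{7}{64} = \frac{175}{64}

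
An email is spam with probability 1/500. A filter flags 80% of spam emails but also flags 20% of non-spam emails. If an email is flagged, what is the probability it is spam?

Let D = the rare event, + = positive/flagged.
P(D) = 1/500
P(+|D) = 80/100 = 4/5
P(+|D') = 20/100 = 1/5
P(+) = P(+|D)P(D) + P(+|D')P(D')
     = \frac{4}{5} × \frac{1}{500} + \frac{1}{5} × \frac{499}{500}
     = \frac{503}{2500}
P(D|+) = P(+|D)P(D)/P(+) = \frac{4}{503}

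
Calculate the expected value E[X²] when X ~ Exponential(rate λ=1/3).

Using the identity E[X²] = Var(X) + (E[X])²:
E[X] = 3
Var(X) = 9
E[X²] = 9 + (3)²
= 18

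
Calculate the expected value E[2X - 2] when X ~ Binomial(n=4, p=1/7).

For X ~ Binomial(n=4, p=1/7):
E[X] = \frac{4}{7}
E[2X - 2] = 2 × E[X] - 2 = - \frac{6}{7}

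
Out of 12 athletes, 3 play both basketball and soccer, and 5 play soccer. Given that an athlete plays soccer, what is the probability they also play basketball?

P(A ∩ B) = 3/12 = 1/4
P(B) = 5/12
P(A|B) = P(A ∩ B) / P(B) = (1/4) / (5/12) = 3/5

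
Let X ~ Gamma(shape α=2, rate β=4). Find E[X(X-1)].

E[X(X-1)] = E[X² - X] = E[X²] - E[X]
E[X] = \frac{1}{2}
E[X²] = Var(X) + (E[X])² = \frac{1}{8} + (\frac{1}{2})² = \frac{3}{8}
E[X(X-1)] = \frac{3}{8} - \frac{1}{2} = - \frac{1}{8}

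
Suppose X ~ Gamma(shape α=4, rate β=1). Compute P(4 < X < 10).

P(4 < X < 10) = ∫_{4}^{10} f(x) dx
where f(x) = \frac{x^{3} e^{- x}}{6}
= \frac{-683 + 71 e^{6}}{3 e^{10}}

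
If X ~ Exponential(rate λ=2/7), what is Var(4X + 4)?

For X ~ Exponential(rate λ=2/7):
Var(X) = \frac{49}{4}
Var(4X + 4) = (4)² × Var(X) = 16 × \frac{49}{4} = 196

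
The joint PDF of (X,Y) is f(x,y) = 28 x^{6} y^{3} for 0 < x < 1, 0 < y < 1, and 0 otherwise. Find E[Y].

E[Y] = ∫_0^1 ∫_0^1 y × f(x,y) dx dy
= \frac{4}{5}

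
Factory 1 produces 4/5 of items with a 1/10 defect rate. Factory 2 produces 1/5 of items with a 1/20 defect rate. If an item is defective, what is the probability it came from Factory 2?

Using Bayes' theorem:
P(F1) = 4/5, P(D|F1) = 1/10
P(F2) = 1/5, P(D|F2) = 1/20
P(D) = P(D|F1)P(F1) + P(D|F2)P(F2)
     = \frac{9}{100}
P(F2|D) = P(D|F2)P(F2) / P(D)
= \frac{1}{9}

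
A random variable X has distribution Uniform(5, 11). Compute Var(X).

For X ~ Uniform(5, 11):
Var(X) = 3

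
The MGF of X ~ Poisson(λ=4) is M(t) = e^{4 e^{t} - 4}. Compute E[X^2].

To find E[X^2], compute M^(2)(0):
M^(1)(t) = 4 e^{t} e^{4 e^{t} - 4}
M^(2)(t) = 16 e^{2 t} e^{4 e^{t} - 4} + 4 e^{t} e^{4 e^{t} - 4}
M^(2)(0) = 20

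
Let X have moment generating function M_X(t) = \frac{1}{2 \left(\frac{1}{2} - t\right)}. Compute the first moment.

To find E[X], compute M^(1)(0):
M^(1)(t) = \frac{1}{2 \left(\frac{1}{2} - t\right)^{2}}
M^(1)(0) = 2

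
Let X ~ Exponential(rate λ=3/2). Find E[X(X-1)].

E[X(X-1)] = E[X² - X] = E[X²] - E[X]
E[X] = \frac{2}{3}
E[X²] = Var(X) + (E[X])² = \frac{4}{9} + (\frac{2}{3})² = \frac{8}{9}
E[X(X-1)] = \frac{8}{9} - \frac{2}{3} = \frac{2}{9}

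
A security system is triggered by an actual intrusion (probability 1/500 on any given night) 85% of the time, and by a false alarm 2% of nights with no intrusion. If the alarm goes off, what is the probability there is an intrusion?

Let D = the rare event, + = positive/flagged.
P(D) = 1/500
P(+|D) = 85/100 = 17/20
P(+|D') = 2/100 = 1/50
P(+) = P(+|D)P(D) + P(+|D')P(D')
     = \frac{17}{20} × \frac{1}{500} + \frac{1}{50} × \frac{499}{500}
     = \frac{1083}{50000}
P(D|+) = P(+|D)P(D)/P(+) = \frac{85}{1083}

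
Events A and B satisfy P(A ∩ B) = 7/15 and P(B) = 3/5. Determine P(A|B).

P(A|B) = P(A ∩ B) / P(B)
= (7/15) / (3/5)
= 7/9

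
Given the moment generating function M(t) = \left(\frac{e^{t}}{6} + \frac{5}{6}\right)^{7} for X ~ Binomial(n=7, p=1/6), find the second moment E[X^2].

To find E[X^2], compute M^(2)(0):
M^(1)(t) = \frac{7 \left(\frac{e^{t}}{6} + \frac{5}{6}\right)^{6} e^{t}}{6}
M^(2)(t) = \frac{7 \left(\frac{e^{t}}{6} + \frac{5}{6}\right)^{6} e^{t}}{6} + \frac{7 \left(\frac{e^{t}}{6} + \frac{5}{6}\right)^{5} e^{2 t}}{6}
M^(2)(0) = \frac{7}{3}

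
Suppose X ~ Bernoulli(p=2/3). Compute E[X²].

Using the identity E[X²] = Var(X) + (E[X])²:
E[X] = \frac{2}{3}
Var(X) = \frac{2}{9}
E[X²] = \frac{2}{9} + (\frac{2}{3})²
= \frac{2}{3}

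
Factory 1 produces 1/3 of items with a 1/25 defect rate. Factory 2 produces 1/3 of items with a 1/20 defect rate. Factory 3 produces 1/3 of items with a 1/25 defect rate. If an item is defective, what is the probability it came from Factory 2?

Using Bayes' theorem:
P(F1) = 1/3, P(D|F1) = 1/25
P(F2) = 1/3, P(D|F2) = 1/20
P(F3) = 1/3, P(D|F3) = 1/25
P(D) = P(D|F1)P(F1) + P(D|F2)P(F2) + P(D|F3)P(F3)
     = \frac{13}{300}
P(F2|D) = P(D|F2)P(F2) / P(D)
= \frac{5}{13}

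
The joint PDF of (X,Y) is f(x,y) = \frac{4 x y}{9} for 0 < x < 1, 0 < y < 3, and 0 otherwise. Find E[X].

f_X(x) = ∫_0^3 \frac{4 x y}{9} dy = 2 x
E[X] = ∫_0^1 x × (2 x) dx = \frac{2}{3}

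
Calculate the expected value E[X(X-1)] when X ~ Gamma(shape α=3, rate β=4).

E[X(X-1)] = E[X² - X] = E[X²] - E[X]
E[X] = \frac{3}{4}
E[X²] = Var(X) + (E[X])² = \frac{3}{16} + (\frac{3}{4})² = \frac{3}{4}
E[X(X-1)] = \frac{3}{4} - \frac{3}{4} = 0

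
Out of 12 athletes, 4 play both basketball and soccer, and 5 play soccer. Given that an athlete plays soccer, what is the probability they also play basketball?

P(A ∩ B) = 4/12 = 1/3
P(B) = 5/12
P(A|B) = P(A ∩ B) / P(B) = (1/3) / (5/12) = 4/5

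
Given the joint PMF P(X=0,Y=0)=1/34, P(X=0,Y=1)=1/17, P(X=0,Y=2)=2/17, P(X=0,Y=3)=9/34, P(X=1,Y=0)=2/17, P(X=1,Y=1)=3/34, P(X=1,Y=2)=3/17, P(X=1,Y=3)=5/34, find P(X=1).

P(X=1) = P(X=1,Y=0) + P(X=1,Y=1) + P(X=1,Y=2) + P(X=1,Y=3)
= 2/17 + 3/34 + 3/17 + 5/34
= 9/17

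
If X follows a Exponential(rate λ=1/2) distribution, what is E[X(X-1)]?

E[X(X-1)] = E[X² - X] = E[X²] - E[X]
E[X] = 2
E[X²] = Var(X) + (E[X])² = 4 + (2)² = 8
E[X(X-1)] = 8 - 2 = 6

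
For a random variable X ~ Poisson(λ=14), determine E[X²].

Using the identity E[X²] = Var(X) + (E[X])²:
E[X] = 14
Var(X) = 14
E[X²] = 14 + (14)²
= 210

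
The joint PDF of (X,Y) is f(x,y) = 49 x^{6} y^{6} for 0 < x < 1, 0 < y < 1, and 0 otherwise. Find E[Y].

E[Y] = ∫_0^1 ∫_0^1 y × f(x,y) dx dy
= \frac{7}{8}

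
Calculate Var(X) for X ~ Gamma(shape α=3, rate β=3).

For X ~ Gamma(shape α=3, rate β=3):
Var(X) = \frac{1}{3}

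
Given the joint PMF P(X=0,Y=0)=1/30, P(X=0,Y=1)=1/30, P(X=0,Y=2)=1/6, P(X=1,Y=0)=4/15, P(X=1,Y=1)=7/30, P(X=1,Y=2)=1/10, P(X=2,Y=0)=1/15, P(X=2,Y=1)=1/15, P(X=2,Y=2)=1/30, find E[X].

First find marginal of X:
P(X=0) = 7/30
P(X=1) = 3/5
P(X=2) = 1/6
E[X] = 0 × 7/30 + 1 × 3/5 + 2 × 1/6 = 14/15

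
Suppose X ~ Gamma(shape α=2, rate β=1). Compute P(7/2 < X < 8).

P(7/2 < X < 8) = ∫_{7/2}^{8} f(x) dx
where f(x) = x e^{- x}
= - \frac{9}{e^{8}} + \frac{9}{2 e^{\frac{7}{2}}}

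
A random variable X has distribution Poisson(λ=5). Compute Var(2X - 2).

For X ~ Poisson(λ=5):
Var(X) = 5
Var(2X - 2) = (2)² × Var(X) = 4 × 5 = 20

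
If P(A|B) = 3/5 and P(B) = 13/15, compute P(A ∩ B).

By definition, P(A|B) = P(A ∩ B) / P(B)
So P(A ∩ B) = P(A|B) × P(B)
= 3/5 × 13/15
= 13/25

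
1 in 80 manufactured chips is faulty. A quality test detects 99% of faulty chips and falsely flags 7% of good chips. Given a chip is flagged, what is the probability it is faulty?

Let D = the rare event, + = positive/flagged.
P(D) = 1/80
P(+|D) = 99/100
P(+|D') = 7/100
P(+) = P(+|D)P(D) + P(+|D')P(D')
     = \frac{99}{100} × \frac{1}{80} + \frac{7}{100} × \frac{79}{80}
     = \frac{163}{2000}
P(D|+) = P(+|D)P(D)/P(+) = \frac{99}{652}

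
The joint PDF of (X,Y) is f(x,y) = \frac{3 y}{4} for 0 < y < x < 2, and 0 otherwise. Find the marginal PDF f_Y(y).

f_Y(y) = ∫_y^2 \frac{3 y}{4} dx = \frac{3 y \left(2 - y\right)}{4}
for 0 < y < 2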